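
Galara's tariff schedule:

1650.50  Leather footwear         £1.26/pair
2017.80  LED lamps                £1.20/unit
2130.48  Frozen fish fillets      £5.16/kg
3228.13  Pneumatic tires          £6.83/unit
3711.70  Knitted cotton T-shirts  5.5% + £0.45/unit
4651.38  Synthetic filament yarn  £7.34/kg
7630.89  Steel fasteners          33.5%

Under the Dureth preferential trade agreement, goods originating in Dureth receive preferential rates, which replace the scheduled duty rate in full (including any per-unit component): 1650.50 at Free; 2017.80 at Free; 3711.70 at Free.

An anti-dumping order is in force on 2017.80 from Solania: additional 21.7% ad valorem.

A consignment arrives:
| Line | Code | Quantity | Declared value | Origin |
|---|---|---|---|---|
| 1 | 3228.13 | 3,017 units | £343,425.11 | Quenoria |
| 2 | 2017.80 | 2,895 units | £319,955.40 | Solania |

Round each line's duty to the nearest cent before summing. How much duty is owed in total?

Line 1 (3228.13, Quenoria, 3,017 units, £343,425.11):
Base rate for 3228.13 is £6.83/unit.
Duty = 3,017 × £6.83 = £20,606.11.
Line 2 (2017.80, Solania, 2,895 units, £319,955.40):
Base rate for 2017.80 is £1.20/unit.
2017.80 has an FTA preferential rate, but origin Solania is not Dureth; base rate stands.
Additional duty on 2017.80 from Solania: +21.7% ad valorem. Applied ad valorem rate = 21.7%.
Duty = £319,955.40 × 21.7% + 2,895 × £1.20 = £72,904.32.
Total = £20,606.11 + £72,904.32 = £93,510.43.

£93,510.43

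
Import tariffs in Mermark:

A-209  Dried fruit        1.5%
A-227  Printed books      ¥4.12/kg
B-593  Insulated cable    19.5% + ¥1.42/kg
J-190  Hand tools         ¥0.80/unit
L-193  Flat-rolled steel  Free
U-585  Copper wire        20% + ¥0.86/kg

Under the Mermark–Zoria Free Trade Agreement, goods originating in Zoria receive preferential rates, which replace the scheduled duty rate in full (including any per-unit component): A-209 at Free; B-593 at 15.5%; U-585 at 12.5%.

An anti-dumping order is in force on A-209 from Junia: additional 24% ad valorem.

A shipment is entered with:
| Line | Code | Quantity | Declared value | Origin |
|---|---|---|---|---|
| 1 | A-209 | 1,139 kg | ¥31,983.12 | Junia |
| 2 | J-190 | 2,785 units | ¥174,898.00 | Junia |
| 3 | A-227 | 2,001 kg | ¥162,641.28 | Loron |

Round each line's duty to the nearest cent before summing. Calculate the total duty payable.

¥18,627.82

Line 1 (A-209, Junia, 1,139 kg, ¥31,983.12):
Base rate for A-209 is 1.5%.
A-209 has an FTA preferential rate, but origin Junia is not Zoria; base rate stands.
Additional duty on A-209 from Junia: +24%. Applied ad valorem rate: 1.5% + 24% = 25.5%.
Duty = ¥31,983.12 × 25.5% = ¥8,155.70.
Line 2 (J-190, Junia, 2,785 units, ¥174,898.00):
Base rate for J-190 is ¥0.80/unit.
Duty = 2,785 × ¥0.80 = ¥2,228.00.
Line 3 (A-227, Loron, 2,001 kg, ¥162,641.28):
Base rate for A-227 is ¥4.12/kg.
Duty = 2,001 × ¥4.12 = ¥8,244.12.
Total = ¥8,155.70 + ¥2,228.00 + ¥8,244.12 = ¥18,627.82.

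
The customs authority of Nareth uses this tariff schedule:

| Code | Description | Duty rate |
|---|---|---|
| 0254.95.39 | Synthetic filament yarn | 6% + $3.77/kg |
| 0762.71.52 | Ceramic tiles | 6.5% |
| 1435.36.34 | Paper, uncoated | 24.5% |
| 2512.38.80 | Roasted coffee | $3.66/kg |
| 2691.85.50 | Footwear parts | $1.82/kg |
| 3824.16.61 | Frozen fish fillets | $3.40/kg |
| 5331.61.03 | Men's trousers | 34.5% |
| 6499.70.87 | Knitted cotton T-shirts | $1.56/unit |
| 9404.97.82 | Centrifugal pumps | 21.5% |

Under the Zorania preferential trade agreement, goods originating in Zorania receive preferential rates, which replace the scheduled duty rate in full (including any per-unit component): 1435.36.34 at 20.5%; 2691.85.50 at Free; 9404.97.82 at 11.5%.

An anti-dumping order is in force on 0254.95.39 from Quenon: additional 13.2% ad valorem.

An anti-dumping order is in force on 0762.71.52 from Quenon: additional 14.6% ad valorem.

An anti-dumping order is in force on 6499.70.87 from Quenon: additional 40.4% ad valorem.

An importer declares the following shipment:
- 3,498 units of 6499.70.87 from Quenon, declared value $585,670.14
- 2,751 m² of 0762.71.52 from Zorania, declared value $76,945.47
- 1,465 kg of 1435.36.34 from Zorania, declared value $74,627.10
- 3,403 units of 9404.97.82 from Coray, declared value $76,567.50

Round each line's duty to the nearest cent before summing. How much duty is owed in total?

$278,829.65

Line 1 (6499.70.87, Quenon, 3,498 units, $585,670.14):
Base rate for 6499.70.87 is $1.56/unit.
Additional duty on 6499.70.87 from Quenon: +40.4% ad valorem. Applied ad valorem rate = 40.4%.
Duty = $585,670.14 × 40.4% + 3,498 × $1.56 = $242,067.62.
Line 2 (0762.71.52, Zorania, 2,751 m², $76,945.47):
Base rate for 0762.71.52 is 6.5%.
Origin Zorania is the FTA partner but 0762.71.52 is not on the preference list; base rate stands.
The additional-duty order on 0762.71.52 targets Quenon, not Zorania; it does not apply.
Duty = $76,945.47 × 6.5% = $5,001.46.
Line 3 (1435.36.34, Zorania, 1,465 kg, $74,627.10):
Base rate for 1435.36.34 is 24.5%.
Origin Zorania qualifies under the Nareth–Zorania agreement and 1435.36.34 is covered: preferential rate 20.5% applies instead.
Duty = $74,627.10 × 20.5% = $15,298.56.
Line 4 (9404.97.82, Coray, 3,403 units, $76,567.50):
Base rate for 9404.97.82 is 21.5%.
9404.97.82 has an FTA preferential rate, but origin Coray is not Zorania; base rate stands.
Duty = $76,567.50 × 21.5% = $16,462.01.
Total = $242,067.62 + $5,001.46 + $15,298.56 + $16,462.01 = $278,829.65.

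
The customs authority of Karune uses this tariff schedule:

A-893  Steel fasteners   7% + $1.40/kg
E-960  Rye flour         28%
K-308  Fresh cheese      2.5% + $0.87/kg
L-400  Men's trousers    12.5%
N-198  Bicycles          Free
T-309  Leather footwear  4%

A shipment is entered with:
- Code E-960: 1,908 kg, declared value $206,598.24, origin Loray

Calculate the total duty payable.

$57,847.51

Line 1 (E-960, Loray, 1,908 kg, $206,598.24):
Base rate for E-960 is 28%.
Duty = $206,598.24 × 28% = $57,847.51.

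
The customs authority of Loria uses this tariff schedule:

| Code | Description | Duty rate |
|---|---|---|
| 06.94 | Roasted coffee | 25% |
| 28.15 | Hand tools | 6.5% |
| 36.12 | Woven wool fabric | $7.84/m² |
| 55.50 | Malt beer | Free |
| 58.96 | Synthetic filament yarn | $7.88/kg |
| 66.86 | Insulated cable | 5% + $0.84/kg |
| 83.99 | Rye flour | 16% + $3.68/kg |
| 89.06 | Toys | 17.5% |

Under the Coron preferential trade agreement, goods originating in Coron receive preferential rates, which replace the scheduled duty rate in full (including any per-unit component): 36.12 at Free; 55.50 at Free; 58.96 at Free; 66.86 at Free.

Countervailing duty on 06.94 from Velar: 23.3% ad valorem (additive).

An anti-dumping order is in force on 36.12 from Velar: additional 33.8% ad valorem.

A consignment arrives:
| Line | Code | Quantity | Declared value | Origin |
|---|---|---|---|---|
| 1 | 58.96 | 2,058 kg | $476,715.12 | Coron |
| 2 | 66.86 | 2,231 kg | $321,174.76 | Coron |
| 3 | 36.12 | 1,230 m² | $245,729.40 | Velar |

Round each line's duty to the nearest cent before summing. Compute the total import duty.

Line 1 (58.96, Coron, 2,058 kg, $476,715.12):
Base rate for 58.96 is $7.88/kg.
Origin Coron qualifies under the Loria–Coron agreement and 58.96 is covered: preferential rate Free applies instead.
Duty = $476,715.12 × 0% = $0.00.
Line 2 (66.86, Coron, 2,231 kg, $321,174.76):
Base rate for 66.86 is 5% + $0.84/kg.
Origin Coron qualifies under the Loria–Coron agreement and 66.86 is covered: preferential rate Free applies instead.
Duty = $321,174.76 × 0% = $0.00.
Line 3 (36.12, Velar, 1,230 m², $245,729.40):
Base rate for 36.12 is $7.84/m².
36.12 has an FTA preferential rate, but origin Velar is not Coron; base rate stands.
Additional duty on 36.12 from Velar: +33.8% ad valorem. Applied ad valorem rate = 33.8%.
Duty = $245,729.40 × 33.8% + 1,230 × $7.84 = $92,699.74.
Total = $0.00 + $0.00 + $92,699.74 = $92,699.74.

$92,699.74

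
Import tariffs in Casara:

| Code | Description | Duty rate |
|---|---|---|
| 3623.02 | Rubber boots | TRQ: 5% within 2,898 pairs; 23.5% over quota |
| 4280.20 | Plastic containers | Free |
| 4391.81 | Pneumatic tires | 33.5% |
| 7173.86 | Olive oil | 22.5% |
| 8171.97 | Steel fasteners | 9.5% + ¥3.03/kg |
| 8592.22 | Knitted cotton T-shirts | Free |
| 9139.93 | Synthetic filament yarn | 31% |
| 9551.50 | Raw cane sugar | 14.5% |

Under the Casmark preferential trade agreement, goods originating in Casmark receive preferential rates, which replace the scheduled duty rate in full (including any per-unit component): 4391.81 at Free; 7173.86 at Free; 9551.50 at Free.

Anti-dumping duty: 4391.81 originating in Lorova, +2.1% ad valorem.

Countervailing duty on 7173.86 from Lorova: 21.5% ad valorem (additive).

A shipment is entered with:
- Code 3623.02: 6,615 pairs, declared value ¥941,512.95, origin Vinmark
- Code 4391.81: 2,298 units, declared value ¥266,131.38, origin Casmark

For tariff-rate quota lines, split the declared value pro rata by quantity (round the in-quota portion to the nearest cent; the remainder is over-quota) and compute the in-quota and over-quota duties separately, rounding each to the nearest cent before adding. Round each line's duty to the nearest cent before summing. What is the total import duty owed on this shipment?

Line 1 (3623.02, Vinmark, 6,615 pairs, ¥941,512.95):
Code 3623.02 is under a tariff-rate quota (threshold 2,898 pairs). In-quota: 2,898 pairs at 5%; over-quota: 3,717 pairs at 23.5%.
Pro-rata value split: in-quota = ¥941,512.95 × 2,898/6,615 = ¥412,472.34; over-quota = ¥941,512.95 − ¥412,472.34 = ¥529,040.61.
In-quota duty = ¥412,472.34 × 5% = ¥20,623.62. Over-quota duty = ¥529,040.61 × 23.5% = ¥124,324.54.
Line duty = ¥20,623.62 + ¥124,324.54 = ¥144,948.16.
Line 2 (4391.81, Casmark, 2,298 units, ¥266,131.38):
Base rate for 4391.81 is 33.5%.
Origin Casmark qualifies under the Casara–Casmark agreement and 4391.81 is covered: preferential rate Free applies instead.
The additional-duty order on 4391.81 targets Lorova, not Casmark; it does not apply.
Duty = ¥266,131.38 × 0% = ¥0.00.
Total = ¥144,948.16 + ¥0.00 = ¥144,948.16.

¥144,948.16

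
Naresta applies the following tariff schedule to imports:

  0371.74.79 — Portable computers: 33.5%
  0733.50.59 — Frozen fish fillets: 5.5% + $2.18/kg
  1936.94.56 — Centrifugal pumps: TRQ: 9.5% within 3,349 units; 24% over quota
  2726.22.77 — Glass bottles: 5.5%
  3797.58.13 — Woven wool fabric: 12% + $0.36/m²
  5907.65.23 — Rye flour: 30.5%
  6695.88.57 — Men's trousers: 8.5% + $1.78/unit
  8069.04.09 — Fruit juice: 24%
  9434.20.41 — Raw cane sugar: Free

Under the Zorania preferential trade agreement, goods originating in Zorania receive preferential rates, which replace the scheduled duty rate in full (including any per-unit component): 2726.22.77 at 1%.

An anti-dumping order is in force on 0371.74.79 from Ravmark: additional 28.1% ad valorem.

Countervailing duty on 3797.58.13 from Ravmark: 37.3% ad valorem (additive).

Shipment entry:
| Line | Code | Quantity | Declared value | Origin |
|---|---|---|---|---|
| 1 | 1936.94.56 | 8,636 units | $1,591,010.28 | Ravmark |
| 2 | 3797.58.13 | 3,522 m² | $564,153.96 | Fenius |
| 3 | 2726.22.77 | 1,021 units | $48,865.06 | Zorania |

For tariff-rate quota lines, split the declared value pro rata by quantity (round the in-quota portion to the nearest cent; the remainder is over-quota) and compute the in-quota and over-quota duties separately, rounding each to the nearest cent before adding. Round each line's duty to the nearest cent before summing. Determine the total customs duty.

Line 1 (1936.94.56, Ravmark, 8,636 units, $1,591,010.28):
Code 1936.94.56 is under a tariff-rate quota (threshold 3,349 units). In-quota: 3,349 units at 9.5%; over-quota: 5,287 units at 24%.
Pro-rata value split: in-quota = $1,591,010.28 × 3,349/8,636 = $616,986.27; over-quota = $1,591,010.28 − $616,986.27 = $974,024.01.
In-quota duty = $616,986.27 × 9.5% = $58,613.70. Over-quota duty = $974,024.01 × 24% = $233,765.76.
Line duty = $58,613.70 + $233,765.76 = $292,379.46.
Line 2 (3797.58.13, Fenius, 3,522 m², $564,153.96):
Base rate for 3797.58.13 is 12% + $0.36/m².
The additional-duty order on 3797.58.13 targets Ravmark, not Fenius; it does not apply.
Duty = $564,153.96 × 12% + 3,522 × $0.36 = $68,966.40.
Line 3 (2726.22.77, Zorania, 1,021 units, $48,865.06):
Base rate for 2726.22.77 is 5.5%.
Origin Zorania qualifies under the Naresta–Zorania agreement and 2726.22.77 is covered: preferential rate 1% applies instead.
Duty = $48,865.06 × 1% = $488.65.
Total = $292,379.46 + $68,966.40 + $488.65 = $361,834.51.

$361,834.51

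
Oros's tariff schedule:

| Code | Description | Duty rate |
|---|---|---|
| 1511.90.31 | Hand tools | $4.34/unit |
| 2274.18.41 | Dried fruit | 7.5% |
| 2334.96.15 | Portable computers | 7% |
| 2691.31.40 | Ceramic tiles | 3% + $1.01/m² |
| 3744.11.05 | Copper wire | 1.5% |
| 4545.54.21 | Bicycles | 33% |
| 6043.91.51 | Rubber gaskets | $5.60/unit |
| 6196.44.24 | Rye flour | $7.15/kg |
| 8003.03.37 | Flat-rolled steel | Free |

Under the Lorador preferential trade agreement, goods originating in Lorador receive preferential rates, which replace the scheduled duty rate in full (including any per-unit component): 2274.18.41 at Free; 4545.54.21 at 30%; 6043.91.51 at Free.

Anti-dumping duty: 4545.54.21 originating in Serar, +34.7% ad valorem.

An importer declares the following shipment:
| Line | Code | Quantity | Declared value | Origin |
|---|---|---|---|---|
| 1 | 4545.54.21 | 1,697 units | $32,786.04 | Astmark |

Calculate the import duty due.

Line 1 (4545.54.21, Astmark, 1,697 units, $32,786.04):
Base rate for 4545.54.21 is 33%.
4545.54.21 has an FTA preferential rate, but origin Astmark is not Lorador; base rate stands.
The additional-duty order on 4545.54.21 targets Serar, not Astmark; it does not apply.
Duty = $32,786.04 × 33% = $10,819.39.

$10,819.39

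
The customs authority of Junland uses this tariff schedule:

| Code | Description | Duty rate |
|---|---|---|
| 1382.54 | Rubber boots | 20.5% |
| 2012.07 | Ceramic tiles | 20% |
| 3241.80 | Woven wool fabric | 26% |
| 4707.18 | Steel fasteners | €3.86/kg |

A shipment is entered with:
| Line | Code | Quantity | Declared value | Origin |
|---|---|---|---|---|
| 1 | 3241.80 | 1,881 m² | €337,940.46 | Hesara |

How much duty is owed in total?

Line 1 (3241.80, Hesara, 1,881 m², €337,940.46):
Base rate for 3241.80 is 26%.
Duty = €337,940.46 × 26% = €87,864.52.

€87,864.52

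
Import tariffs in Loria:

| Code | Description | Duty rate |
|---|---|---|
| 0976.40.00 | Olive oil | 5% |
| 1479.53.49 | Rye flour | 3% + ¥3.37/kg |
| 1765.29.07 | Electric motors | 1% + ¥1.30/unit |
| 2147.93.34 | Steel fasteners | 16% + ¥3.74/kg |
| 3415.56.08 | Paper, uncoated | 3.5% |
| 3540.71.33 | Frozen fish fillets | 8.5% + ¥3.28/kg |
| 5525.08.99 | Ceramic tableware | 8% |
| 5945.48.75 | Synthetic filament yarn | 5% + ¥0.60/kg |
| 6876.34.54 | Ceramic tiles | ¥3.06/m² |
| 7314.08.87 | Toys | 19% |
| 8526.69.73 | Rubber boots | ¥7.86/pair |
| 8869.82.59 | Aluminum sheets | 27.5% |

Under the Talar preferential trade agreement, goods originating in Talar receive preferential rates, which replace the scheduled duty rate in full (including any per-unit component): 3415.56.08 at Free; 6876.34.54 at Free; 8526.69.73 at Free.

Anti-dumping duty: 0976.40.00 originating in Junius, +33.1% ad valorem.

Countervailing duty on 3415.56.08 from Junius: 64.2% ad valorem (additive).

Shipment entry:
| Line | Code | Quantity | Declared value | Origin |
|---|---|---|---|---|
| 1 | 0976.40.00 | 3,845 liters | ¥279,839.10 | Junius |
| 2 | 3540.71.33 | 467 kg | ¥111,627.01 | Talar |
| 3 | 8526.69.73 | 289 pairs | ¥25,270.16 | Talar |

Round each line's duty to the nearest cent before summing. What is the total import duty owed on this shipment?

Line 1 (0976.40.00, Junius, 3,845 liters, ¥279,839.10):
Base rate for 0976.40.00 is 5%.
Additional duty on 0976.40.00 from Junius: +33.1%. Applied ad valorem rate: 5% + 33.1% = 38.1%.
Duty = ¥279,839.10 × 38.1% = ¥106,618.70.
Line 2 (3540.71.33, Talar, 467 kg, ¥111,627.01):
Base rate for 3540.71.33 is 8.5% + ¥3.28/kg.
Origin Talar is the FTA partner but 3540.71.33 is not on the preference list; base rate stands.
Duty = ¥111,627.01 × 8.5% + 467 × ¥3.28 = ¥11,020.06.
Line 3 (8526.69.73, Talar, 289 pairs, ¥25,270.16):
Base rate for 8526.69.73 is ¥7.86/pair.
Origin Talar qualifies under the Loria–Talar agreement and 8526.69.73 is covered: preferential rate Free applies instead.
Duty = ¥25,270.16 × 0% = ¥0.00.
Total = ¥106,618.70 + ¥11,020.06 + ¥0.00 = ¥117,638.76.

¥117,638.76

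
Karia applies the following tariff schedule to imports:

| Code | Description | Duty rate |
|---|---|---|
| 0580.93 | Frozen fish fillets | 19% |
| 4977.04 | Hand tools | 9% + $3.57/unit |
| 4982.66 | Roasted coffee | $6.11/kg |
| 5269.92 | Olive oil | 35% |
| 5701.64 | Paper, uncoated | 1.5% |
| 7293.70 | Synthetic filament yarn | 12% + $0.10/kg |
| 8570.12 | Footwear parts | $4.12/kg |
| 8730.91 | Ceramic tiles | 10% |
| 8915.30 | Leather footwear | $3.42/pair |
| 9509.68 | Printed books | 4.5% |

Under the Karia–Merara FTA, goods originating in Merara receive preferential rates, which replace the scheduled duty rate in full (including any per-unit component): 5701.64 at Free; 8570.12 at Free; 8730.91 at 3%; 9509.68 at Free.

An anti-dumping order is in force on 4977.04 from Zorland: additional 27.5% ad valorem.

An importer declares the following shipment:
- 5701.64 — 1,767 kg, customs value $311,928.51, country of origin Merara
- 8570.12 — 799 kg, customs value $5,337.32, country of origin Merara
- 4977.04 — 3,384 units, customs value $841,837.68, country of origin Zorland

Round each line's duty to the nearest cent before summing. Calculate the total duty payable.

Line 1 (5701.64, Merara, 1,767 kg, $311,928.51):
Base rate for 5701.64 is 1.5%.
Origin Merara qualifies under the Karia–Merara agreement and 5701.64 is covered: preferential rate Free applies instead.
Duty = $311,928.51 × 0% = $0.00.
Line 2 (8570.12, Merara, 799 kg, $5,337.32):
Base rate for 8570.12 is $4.12/kg.
Origin Merara qualifies under the Karia–Merara agreement and 8570.12 is covered: preferential rate Free applies instead.
Duty = $5,337.32 × 0% = $0.00.
Line 3 (4977.04, Zorland, 3,384 units, $841,837.68):
Base rate for 4977.04 is 9% + $3.57/unit.
Additional duty on 4977.04 from Zorland: +27.5%. Applied ad valorem rate: 9% + 27.5% = 36.5%.
Duty = $841,837.68 × 36.5% + 3,384 × $3.57 = $319,351.63.
Total = $0.00 + $0.00 + $319,351.63 = $319,351.63.

$319,351.63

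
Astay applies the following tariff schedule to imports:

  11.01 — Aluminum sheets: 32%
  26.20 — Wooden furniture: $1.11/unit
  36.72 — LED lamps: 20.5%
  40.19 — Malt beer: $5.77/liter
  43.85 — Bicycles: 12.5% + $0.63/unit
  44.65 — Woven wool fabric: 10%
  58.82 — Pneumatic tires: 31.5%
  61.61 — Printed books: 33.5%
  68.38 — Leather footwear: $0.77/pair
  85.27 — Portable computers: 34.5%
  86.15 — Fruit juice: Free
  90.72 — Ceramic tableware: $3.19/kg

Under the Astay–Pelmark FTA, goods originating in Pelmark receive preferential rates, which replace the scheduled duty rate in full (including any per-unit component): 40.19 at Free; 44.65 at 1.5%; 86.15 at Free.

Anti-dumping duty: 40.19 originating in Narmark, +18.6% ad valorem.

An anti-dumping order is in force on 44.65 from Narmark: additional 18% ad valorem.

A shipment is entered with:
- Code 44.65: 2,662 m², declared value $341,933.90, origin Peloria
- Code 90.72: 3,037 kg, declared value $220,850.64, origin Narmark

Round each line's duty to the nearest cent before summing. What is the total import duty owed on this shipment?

Line 1 (44.65, Peloria, 2,662 m², $341,933.90):
Base rate for 44.65 is 10%.
44.65 has an FTA preferential rate, but origin Peloria is not Pelmark; base rate stands.
The additional-duty order on 44.65 targets Narmark, not Peloria; it does not apply.
Duty = $341,933.90 × 10% = $34,193.39.
Line 2 (90.72, Narmark, 3,037 kg, $220,850.64):
Base rate for 90.72 is $3.19/kg.
Duty = 3,037 × $3.19 = $9,688.03.
Total = $34,193.39 + $9,688.03 = $43,881.42.

$43,881.42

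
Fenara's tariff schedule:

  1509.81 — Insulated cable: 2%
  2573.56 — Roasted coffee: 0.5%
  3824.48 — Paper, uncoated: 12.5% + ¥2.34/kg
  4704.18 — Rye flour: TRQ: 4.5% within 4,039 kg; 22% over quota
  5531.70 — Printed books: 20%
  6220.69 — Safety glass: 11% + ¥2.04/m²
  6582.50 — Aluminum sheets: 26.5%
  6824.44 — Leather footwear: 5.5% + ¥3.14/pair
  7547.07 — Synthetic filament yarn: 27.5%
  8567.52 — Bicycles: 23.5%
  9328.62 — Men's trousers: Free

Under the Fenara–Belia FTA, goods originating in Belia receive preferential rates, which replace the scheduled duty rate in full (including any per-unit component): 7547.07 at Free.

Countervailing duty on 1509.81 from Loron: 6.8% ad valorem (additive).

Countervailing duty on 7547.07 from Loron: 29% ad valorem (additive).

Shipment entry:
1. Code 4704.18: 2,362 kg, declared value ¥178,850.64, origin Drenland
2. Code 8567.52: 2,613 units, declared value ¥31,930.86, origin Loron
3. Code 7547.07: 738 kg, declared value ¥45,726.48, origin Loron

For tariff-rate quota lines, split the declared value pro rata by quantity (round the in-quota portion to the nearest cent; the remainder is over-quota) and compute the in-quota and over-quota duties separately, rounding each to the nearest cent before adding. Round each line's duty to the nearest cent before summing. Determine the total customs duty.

Line 1 (4704.18, Drenland, 2,362 kg, ¥178,850.64):
Code 4704.18 is under a tariff-rate quota (threshold 4,039 kg). Quantity 2,362 kg is within the quota, so the in-quota rate 4.5% applies to the full value.
Duty = ¥178,850.64 × 4.5% = ¥8,048.28.
Line 2 (8567.52, Loron, 2,613 units, ¥31,930.86):
Base rate for 8567.52 is 23.5%.
Duty = ¥31,930.86 × 23.5% = ¥7,503.75.
Line 3 (7547.07, Loron, 738 kg, ¥45,726.48):
Base rate for 7547.07 is 27.5%.
7547.07 has an FTA preferential rate, but origin Loron is not Belia; base rate stands.
Additional duty on 7547.07 from Loron: +29%. Applied ad valorem rate: 27.5% + 29% = 56.5%.
Duty = ¥45,726.48 × 56.5% = ¥25,835.46.
Total = ¥8,048.28 + ¥7,503.75 + ¥25,835.46 = ¥41,387.49.

¥41,387.49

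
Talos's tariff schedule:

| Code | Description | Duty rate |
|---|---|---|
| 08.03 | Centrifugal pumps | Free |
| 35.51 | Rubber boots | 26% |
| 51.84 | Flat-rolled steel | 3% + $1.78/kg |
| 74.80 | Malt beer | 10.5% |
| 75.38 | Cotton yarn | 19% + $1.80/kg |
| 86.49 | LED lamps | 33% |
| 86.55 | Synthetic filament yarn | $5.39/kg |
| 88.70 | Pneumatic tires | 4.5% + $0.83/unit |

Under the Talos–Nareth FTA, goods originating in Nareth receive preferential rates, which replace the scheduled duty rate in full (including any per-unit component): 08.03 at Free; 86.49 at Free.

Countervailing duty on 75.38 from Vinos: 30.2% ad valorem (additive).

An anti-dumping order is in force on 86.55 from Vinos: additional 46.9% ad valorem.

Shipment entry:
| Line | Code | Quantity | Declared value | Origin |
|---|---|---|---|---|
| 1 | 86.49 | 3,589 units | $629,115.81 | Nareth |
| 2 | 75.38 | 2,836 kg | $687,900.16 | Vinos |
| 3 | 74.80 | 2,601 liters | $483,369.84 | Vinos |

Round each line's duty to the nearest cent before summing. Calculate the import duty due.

Line 1 (86.49, Nareth, 3,589 units, $629,115.81):
Base rate for 86.49 is 33%.
Origin Nareth qualifies under the Talos–Nareth agreement and 86.49 is covered: preferential rate Free applies instead.
Duty = $629,115.81 × 0% = $0.00.
Line 2 (75.38, Vinos, 2,836 kg, $687,900.16):
Base rate for 75.38 is 19% + $1.80/kg.
Additional duty on 75.38 from Vinos: +30.2%. Applied ad valorem rate: 19% + 30.2% = 49.2%.
Duty = $687,900.16 × 49.2% + 2,836 × $1.80 = $343,551.68.
Line 3 (74.80, Vinos, 2,601 liters, $483,369.84):
Base rate for 74.80 is 10.5%.
Duty = $483,369.84 × 10.5% = $50,753.83.
Total = $0.00 + $343,551.68 + $50,753.83 = $394,305.51.

$394,305.51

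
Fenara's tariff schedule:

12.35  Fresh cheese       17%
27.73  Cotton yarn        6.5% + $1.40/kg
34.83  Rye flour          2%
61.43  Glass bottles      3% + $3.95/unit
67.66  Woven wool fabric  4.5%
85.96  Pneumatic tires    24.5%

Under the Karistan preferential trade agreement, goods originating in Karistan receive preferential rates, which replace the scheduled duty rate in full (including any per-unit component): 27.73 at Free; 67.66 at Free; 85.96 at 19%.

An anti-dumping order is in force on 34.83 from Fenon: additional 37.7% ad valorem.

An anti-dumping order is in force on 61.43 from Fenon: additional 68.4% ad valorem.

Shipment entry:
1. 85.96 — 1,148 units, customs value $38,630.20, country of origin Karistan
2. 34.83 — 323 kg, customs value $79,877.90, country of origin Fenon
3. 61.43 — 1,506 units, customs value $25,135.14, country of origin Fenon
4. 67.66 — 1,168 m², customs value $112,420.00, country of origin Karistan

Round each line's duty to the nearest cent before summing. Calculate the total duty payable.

$62,946.46

Line 1 (85.96, Karistan, 1,148 units, $38,630.20):
Base rate for 85.96 is 24.5%.
Origin Karistan qualifies under the Fenara–Karistan agreement and 85.96 is covered: preferential rate 19% applies instead.
Duty = $38,630.20 × 19% = $7,339.74.
Line 2 (34.83, Fenon, 323 kg, $79,877.90):
Base rate for 34.83 is 2%.
Additional duty on 34.83 from Fenon: +37.7%. Applied ad valorem rate: 2% + 37.7% = 39.7%.
Duty = $79,877.90 × 39.7% = $31,711.53.
Line 3 (61.43, Fenon, 1,506 units, $25,135.14):
Base rate for 61.43 is 3% + $3.95/unit.
Additional duty on 61.43 from Fenon: +68.4%. Applied ad valorem rate: 3% + 68.4% = 71.4%.
Duty = $25,135.14 × 71.4% + 1,506 × $3.95 = $23,895.19.
Line 4 (67.66, Karistan, 1,168 m², $112,420.00):
Base rate for 67.66 is 4.5%.
Origin Karistan qualifies under the Fenara–Karistan agreement and 67.66 is covered: preferential rate Free applies instead.
Duty = $112,420.00 × 0% = $0.00.
Total = $7,339.74 + $31,711.53 + $23,895.19 + $0.00 = $62,946.46.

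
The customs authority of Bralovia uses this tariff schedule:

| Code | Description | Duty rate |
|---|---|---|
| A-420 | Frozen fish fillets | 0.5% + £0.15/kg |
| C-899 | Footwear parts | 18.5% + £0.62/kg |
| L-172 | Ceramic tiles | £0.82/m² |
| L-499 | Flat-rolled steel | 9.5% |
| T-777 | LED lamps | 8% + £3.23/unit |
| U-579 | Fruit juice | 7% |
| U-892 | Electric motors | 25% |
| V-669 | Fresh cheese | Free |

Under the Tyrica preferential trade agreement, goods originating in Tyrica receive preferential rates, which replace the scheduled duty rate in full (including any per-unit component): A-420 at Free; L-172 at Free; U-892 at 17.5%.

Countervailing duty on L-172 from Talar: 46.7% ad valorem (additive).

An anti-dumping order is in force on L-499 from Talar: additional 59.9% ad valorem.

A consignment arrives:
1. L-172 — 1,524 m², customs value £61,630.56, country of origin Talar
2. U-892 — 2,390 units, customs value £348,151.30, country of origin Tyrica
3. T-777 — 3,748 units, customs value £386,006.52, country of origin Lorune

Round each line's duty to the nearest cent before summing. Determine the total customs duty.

£133,944.19

Line 1 (L-172, Talar, 1,524 m², £61,630.56):
Base rate for L-172 is £0.82/m².
L-172 has an FTA preferential rate, but origin Talar is not Tyrica; base rate stands.
Additional duty on L-172 from Talar: +46.7% ad valorem. Applied ad valorem rate = 46.7%.
Duty = £61,630.56 × 46.7% + 1,524 × £0.82 = £30,031.15.
Line 2 (U-892, Tyrica, 2,390 units, £348,151.30):
Base rate for U-892 is 25%.
Origin Tyrica qualifies under the Bralovia–Tyrica agreement and U-892 is covered: preferential rate 17.5% applies instead.
Duty = £348,151.30 × 17.5% = £60,926.48.
Line 3 (T-777, Lorune, 3,748 units, £386,006.52):
Base rate for T-777 is 8% + £3.23/unit.
Duty = £386,006.52 × 8% + 3,748 × £3.23 = £42,986.56.
Total = £30,031.15 + £60,926.48 + £42,986.56 = £133,944.19.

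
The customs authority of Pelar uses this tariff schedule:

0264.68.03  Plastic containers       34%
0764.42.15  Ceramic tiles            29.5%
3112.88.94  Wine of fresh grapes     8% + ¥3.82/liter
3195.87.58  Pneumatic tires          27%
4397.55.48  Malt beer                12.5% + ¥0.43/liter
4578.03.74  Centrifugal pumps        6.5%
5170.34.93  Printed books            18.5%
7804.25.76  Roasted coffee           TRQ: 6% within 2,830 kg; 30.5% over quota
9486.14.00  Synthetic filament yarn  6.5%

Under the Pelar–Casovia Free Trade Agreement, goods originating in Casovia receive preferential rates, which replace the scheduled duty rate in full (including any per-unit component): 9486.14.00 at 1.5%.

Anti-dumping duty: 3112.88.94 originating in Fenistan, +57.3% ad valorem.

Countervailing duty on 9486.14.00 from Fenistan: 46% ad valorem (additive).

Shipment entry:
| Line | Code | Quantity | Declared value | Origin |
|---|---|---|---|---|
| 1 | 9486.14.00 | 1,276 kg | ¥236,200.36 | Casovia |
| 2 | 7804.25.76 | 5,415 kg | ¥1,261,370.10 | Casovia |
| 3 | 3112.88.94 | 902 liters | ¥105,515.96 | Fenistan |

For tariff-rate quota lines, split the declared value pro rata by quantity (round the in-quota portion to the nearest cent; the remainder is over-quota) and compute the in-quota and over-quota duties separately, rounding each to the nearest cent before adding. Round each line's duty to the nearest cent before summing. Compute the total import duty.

Line 1 (9486.14.00, Casovia, 1,276 kg, ¥236,200.36):
Base rate for 9486.14.00 is 6.5%.
Origin Casovia qualifies under the Pelar–Casovia agreement and 9486.14.00 is covered: preferential rate 1.5% applies instead.
The additional-duty order on 9486.14.00 targets Fenistan, not Casovia; it does not apply.
Duty = ¥236,200.36 × 1.5% = ¥3,543.01.
Line 2 (7804.25.76, Casovia, 5,415 kg, ¥1,261,370.10):
Code 7804.25.76 is under a tariff-rate quota (threshold 2,830 kg). In-quota: 2,830 kg at 6%; over-quota: 2,585 kg at 30.5%.
Pro-rata value split: in-quota = ¥1,261,370.10 × 2,830/5,415 = ¥659,220.20; over-quota = ¥1,261,370.10 − ¥659,220.20 = ¥602,149.90.
In-quota duty = ¥659,220.20 × 6% = ¥39,553.21. Over-quota duty = ¥602,149.90 × 30.5% = ¥183,655.72.
Line duty = ¥39,553.21 + ¥183,655.72 = ¥223,208.93.
Line 3 (3112.88.94, Fenistan, 902 liters, ¥105,515.96):
Base rate for 3112.88.94 is 8% + ¥3.82/liter.
Additional duty on 3112.88.94 from Fenistan: +57.3%. Applied ad valorem rate: 8% + 57.3% = 65.3%.
Duty = ¥105,515.96 × 65.3% + 902 × ¥3.82 = ¥72,347.56.
Total = ¥3,543.01 + ¥223,208.93 + ¥72,347.56 = ¥299,099.50.

¥299,099.50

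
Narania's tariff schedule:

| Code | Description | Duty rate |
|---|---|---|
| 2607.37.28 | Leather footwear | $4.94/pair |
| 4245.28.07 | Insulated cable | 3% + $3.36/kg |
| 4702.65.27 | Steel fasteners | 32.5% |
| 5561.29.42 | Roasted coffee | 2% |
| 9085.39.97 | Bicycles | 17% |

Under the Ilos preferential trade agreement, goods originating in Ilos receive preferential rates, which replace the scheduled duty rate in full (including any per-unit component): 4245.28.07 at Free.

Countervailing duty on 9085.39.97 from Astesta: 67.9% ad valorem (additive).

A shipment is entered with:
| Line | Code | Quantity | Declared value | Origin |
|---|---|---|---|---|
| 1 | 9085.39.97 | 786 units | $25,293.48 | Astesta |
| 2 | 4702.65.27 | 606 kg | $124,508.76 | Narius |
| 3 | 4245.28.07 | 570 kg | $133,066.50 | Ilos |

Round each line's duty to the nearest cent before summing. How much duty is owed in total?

Line 1 (9085.39.97, Astesta, 786 units, $25,293.48):
Base rate for 9085.39.97 is 17%.
Additional duty on 9085.39.97 from Astesta: +67.9%. Applied ad valorem rate: 17% + 67.9% = 84.9%.
Duty = $25,293.48 × 84.9% = $21,474.16.
Line 2 (4702.65.27, Narius, 606 kg, $124,508.76):
Base rate for 4702.65.27 is 32.5%.
Duty = $124,508.76 × 32.5% = $40,465.35.
Line 3 (4245.28.07, Ilos, 570 kg, $133,066.50):
Base rate for 4245.28.07 is 3% + $3.36/kg.
Origin Ilos qualifies under the Narania–Ilos agreement and 4245.28.07 is covered: preferential rate Free applies instead.
Duty = $133,066.50 × 0% = $0.00.
Total = $21,474.16 + $40,465.35 + $0.00 = $61,939.51.

$61,939.51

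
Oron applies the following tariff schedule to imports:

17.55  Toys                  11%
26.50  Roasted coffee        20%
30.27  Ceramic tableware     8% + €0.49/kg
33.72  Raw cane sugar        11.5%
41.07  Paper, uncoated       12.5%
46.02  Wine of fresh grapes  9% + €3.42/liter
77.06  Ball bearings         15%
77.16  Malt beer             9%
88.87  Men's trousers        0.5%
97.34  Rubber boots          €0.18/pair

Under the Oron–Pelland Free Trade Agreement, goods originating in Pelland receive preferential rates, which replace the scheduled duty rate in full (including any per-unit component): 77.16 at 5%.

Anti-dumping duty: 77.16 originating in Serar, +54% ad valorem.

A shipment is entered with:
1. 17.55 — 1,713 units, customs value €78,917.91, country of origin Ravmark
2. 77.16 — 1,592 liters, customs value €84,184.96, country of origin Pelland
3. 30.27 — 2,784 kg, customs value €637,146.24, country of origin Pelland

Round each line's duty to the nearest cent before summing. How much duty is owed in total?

€65,226.08

Line 1 (17.55, Ravmark, 1,713 units, €78,917.91):
Base rate for 17.55 is 11%.
Duty = €78,917.91 × 11% = €8,680.97.
Line 2 (77.16, Pelland, 1,592 liters, €84,184.96):
Base rate for 77.16 is 9%.
Origin Pelland qualifies under the Oron–Pelland agreement and 77.16 is covered: preferential rate 5% applies instead.
The additional-duty order on 77.16 targets Serar, not Pelland; it does not apply.
Duty = €84,184.96 × 5% = €4,209.25.
Line 3 (30.27, Pelland, 2,784 kg, €637,146.24):
Base rate for 30.27 is 8% + €0.49/kg.
Origin Pelland is the FTA partner but 30.27 is not on the preference list; base rate stands.
Duty = €637,146.24 × 8% + 2,784 × €0.49 = €52,335.86.
Total = €8,680.97 + €4,209.25 + €52,335.86 = €65,226.08.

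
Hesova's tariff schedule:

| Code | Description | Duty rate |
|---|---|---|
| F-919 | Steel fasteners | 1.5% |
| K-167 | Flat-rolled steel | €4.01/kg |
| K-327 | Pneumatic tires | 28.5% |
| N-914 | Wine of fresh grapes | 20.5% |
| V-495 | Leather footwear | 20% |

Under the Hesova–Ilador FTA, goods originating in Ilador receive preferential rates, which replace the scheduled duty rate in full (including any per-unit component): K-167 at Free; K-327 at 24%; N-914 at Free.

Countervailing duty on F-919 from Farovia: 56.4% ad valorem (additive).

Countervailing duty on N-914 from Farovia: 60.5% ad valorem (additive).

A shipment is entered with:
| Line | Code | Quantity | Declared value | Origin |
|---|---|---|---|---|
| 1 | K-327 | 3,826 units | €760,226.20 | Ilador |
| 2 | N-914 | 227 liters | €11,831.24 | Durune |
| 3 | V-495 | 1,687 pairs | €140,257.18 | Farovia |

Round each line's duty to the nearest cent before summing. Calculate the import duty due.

Line 1 (K-327, Ilador, 3,826 units, €760,226.20):
Base rate for K-327 is 28.5%.
Origin Ilador qualifies under the Hesova–Ilador agreement and K-327 is covered: preferential rate 24% applies instead.
Duty = €760,226.20 × 24% = €182,454.29.
Line 2 (N-914, Durune, 227 liters, €11,831.24):
Base rate for N-914 is 20.5%.
N-914 has an FTA preferential rate, but origin Durune is not Ilador; base rate stands.
The additional-duty order on N-914 targets Farovia, not Durune; it does not apply.
Duty = €11,831.24 × 20.5% = €2,425.40.
Line 3 (V-495, Farovia, 1,687 pairs, €140,257.18):
Base rate for V-495 is 20%.
Duty = €140,257.18 × 20% = €28,051.44.
Total = €182,454.29 + €2,425.40 + €28,051.44 = €212,931.13.

€212,931.13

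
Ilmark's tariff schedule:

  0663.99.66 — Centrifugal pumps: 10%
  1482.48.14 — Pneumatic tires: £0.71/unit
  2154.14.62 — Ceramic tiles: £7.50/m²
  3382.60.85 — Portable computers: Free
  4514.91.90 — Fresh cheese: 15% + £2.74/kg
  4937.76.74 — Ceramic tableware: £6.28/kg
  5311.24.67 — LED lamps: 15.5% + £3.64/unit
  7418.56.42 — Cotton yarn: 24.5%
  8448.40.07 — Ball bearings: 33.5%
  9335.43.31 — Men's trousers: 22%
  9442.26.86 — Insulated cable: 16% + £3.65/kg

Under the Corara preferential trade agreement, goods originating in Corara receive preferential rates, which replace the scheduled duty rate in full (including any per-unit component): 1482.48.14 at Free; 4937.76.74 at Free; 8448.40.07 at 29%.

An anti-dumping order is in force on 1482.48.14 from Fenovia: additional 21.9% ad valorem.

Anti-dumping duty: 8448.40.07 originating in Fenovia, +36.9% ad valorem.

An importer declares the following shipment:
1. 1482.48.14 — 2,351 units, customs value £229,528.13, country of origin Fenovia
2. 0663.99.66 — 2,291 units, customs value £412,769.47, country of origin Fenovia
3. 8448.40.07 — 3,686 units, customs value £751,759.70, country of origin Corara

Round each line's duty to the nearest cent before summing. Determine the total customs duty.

£311,223.13

Line 1 (1482.48.14, Fenovia, 2,351 units, £229,528.13):
Base rate for 1482.48.14 is £0.71/unit.
1482.48.14 has an FTA preferential rate, but origin Fenovia is not Corara; base rate stands.
Additional duty on 1482.48.14 from Fenovia: +21.9% ad valorem. Applied ad valorem rate = 21.9%.
Duty = £229,528.13 × 21.9% + 2,351 × £0.71 = £51,935.87.
Line 2 (0663.99.66, Fenovia, 2,291 units, £412,769.47):
Base rate for 0663.99.66 is 10%.
Duty = £412,769.47 × 10% = £41,276.95.
Line 3 (8448.40.07, Corara, 3,686 units, £751,759.70):
Base rate for 8448.40.07 is 33.5%.
Origin Corara qualifies under the Ilmark–Corara agreement and 8448.40.07 is covered: preferential rate 29% applies instead.
The additional-duty order on 8448.40.07 targets Fenovia, not Corara; it does not apply.
Duty = £751,759.70 × 29% = £218,010.31.
Total = £51,935.87 + £41,276.95 + £218,010.31 = £311,223.13.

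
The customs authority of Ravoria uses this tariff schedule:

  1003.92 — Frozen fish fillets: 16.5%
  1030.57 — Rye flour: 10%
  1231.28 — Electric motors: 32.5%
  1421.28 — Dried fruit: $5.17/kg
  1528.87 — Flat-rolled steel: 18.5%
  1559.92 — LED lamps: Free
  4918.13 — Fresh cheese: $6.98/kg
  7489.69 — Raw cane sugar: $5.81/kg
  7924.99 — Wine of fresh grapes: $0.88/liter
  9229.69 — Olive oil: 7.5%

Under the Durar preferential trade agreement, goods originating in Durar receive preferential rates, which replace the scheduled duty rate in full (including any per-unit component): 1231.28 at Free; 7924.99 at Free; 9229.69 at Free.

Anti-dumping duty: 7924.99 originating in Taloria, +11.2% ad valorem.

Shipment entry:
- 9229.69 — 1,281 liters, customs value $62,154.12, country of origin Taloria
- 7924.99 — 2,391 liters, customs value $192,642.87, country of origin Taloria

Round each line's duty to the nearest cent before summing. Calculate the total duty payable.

Line 1 (9229.69, Taloria, 1,281 liters, $62,154.12):
Base rate for 9229.69 is 7.5%.
9229.69 has an FTA preferential rate, but origin Taloria is not Durar; base rate stands.
Duty = $62,154.12 × 7.5% = $4,661.56.
Line 2 (7924.99, Taloria, 2,391 liters, $192,642.87):
Base rate for 7924.99 is $0.88/liter.
7924.99 has an FTA preferential rate, but origin Taloria is not Durar; base rate stands.
Additional duty on 7924.99 from Taloria: +11.2% ad valorem. Applied ad valorem rate = 11.2%.
Duty = $192,642.87 × 11.2% + 2,391 × $0.88 = $23,680.08.
Total = $4,661.56 + $23,680.08 = $28,341.64.

$28,341.64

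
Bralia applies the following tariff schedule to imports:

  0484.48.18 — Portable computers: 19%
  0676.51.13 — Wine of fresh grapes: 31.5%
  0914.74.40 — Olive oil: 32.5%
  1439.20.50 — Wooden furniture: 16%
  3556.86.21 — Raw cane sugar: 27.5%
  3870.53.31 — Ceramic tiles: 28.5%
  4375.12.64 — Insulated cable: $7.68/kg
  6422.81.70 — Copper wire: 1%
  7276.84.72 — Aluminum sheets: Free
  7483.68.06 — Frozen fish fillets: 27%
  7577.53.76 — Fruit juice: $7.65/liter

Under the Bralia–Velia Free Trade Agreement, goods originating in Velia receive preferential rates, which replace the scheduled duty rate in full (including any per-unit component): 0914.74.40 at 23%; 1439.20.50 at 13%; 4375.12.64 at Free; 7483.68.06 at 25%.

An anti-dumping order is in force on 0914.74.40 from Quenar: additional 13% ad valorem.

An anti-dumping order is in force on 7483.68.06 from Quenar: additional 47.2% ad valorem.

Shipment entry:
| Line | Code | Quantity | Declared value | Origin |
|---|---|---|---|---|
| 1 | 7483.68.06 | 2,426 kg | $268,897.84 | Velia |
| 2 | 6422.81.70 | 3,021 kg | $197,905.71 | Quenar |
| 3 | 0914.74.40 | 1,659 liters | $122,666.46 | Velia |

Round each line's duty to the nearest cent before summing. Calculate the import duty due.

Line 1 (7483.68.06, Velia, 2,426 kg, $268,897.84):
Base rate for 7483.68.06 is 27%.
Origin Velia qualifies under the Bralia–Velia agreement and 7483.68.06 is covered: preferential rate 25% applies instead.
The additional-duty order on 7483.68.06 targets Quenar, not Velia; it does not apply.
Duty = $268,897.84 × 25% = $67,224.46.
Line 2 (6422.81.70, Quenar, 3,021 kg, $197,905.71):
Base rate for 6422.81.70 is 1%.
Duty = $197,905.71 × 1% = $1,979.06.
Line 3 (0914.74.40, Velia, 1,659 liters, $122,666.46):
Base rate for 0914.74.40 is 32.5%.
Origin Velia qualifies under the Bralia–Velia agreement and 0914.74.40 is covered: preferential rate 23% applies instead.
The additional-duty order on 0914.74.40 targets Quenar, not Velia; it does not apply.
Duty = $122,666.46 × 23% = $28,213.29.
Total = $67,224.46 + $1,979.06 + $28,213.29 = $97,416.81.

$97,416.81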